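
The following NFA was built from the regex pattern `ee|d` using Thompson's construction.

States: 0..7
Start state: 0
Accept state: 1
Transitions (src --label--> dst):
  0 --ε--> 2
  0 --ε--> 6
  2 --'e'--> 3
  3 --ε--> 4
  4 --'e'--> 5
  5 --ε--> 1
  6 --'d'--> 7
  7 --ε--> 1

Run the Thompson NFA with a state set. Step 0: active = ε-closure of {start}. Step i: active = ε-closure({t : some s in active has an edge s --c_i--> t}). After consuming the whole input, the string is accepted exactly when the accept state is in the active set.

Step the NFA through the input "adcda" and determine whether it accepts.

Answer: REJECT

Derivation:
start: ε-closure({0}) = {0,2,6}
'a' @ 1: {}  — dead — no transitions
rest 'dcda' ignored (set empty)
end set {} — state 1 not in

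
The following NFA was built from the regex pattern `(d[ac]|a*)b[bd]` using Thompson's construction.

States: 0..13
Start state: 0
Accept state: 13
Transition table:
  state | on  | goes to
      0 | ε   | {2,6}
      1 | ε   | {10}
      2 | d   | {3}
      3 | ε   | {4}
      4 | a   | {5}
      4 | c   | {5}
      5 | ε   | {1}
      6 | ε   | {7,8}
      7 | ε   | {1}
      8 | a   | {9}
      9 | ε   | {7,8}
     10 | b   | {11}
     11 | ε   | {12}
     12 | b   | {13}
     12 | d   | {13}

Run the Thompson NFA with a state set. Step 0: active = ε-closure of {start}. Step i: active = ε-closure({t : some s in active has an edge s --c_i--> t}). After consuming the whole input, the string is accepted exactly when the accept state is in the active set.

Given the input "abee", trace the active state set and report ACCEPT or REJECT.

Answer: REJECT

Steps:
start: ε-closure({0}) = {0,1,2,6,7,8,10}
'a' @ 1: {1,7,8,9,10}
'b' @ 2: {11,12}
'e' @ 3: {}  — state set empty
rest 'e' ignored (set empty)
after full input: {}  (accept=13 not in)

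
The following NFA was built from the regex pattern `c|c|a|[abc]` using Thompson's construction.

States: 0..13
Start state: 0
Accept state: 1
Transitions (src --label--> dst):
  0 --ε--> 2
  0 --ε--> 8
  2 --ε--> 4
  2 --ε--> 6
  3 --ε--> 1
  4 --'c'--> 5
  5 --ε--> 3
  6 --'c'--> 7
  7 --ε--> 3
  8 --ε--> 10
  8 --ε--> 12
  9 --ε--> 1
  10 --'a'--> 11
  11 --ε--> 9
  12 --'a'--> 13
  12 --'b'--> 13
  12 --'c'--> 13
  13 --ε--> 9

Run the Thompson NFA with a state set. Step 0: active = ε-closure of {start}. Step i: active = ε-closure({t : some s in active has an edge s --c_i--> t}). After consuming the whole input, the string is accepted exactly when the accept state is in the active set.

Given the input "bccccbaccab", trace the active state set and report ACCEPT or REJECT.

Answer: REJECT

Steps:
initial (ε-close {0}): {0,2,4,6,8,10,12}
'b' @ 1: {1,9,13}  (accept∈set)
'c' @ 2: {}  — dead — no transitions
rest 'cccbaccab' ignored (set empty)
final: {}; accept 1 not in set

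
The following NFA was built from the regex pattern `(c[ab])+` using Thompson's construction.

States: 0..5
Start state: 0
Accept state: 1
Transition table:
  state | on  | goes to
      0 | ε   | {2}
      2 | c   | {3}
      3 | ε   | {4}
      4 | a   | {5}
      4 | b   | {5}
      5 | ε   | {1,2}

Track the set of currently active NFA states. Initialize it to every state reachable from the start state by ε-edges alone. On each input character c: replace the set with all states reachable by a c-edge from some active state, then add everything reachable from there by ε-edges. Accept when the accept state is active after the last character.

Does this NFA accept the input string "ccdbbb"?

Answer: REJECT

Steps:
start: ε-closure({0}) = {0,2}
'c' @ 1: {3,4}
'c' @ 2: {}  — dead — no transitions
rest 'dbbb' ignored (set empty)
end set {} — state 1 not in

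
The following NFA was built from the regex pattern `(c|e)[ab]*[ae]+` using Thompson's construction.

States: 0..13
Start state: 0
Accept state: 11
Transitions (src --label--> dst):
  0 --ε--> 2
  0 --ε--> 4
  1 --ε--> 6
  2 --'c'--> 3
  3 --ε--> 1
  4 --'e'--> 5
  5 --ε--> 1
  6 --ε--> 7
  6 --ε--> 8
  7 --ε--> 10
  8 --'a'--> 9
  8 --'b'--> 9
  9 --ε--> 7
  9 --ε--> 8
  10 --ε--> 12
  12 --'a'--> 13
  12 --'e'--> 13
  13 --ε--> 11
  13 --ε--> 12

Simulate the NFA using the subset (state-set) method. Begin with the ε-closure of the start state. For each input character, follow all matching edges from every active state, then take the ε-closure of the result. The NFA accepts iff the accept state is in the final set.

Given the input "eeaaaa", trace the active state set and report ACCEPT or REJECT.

Answer: ACCEPT

Steps:
start: ε-closure({0}) = {0,2,4}
'e' @ 1: {1,5,6,7,8,10,12}
'e' @ 2: {11,12,13}  ✓accept
'a' @ 3: {11,12,13}  ✓accept
'a' @ 4: {11,12,13}  ✓accept
'a' @ 5: {11,12,13}  ✓accept
'a' @ 6: {11,12,13}  ✓accept
final: {11,12,13}; accept 11 in set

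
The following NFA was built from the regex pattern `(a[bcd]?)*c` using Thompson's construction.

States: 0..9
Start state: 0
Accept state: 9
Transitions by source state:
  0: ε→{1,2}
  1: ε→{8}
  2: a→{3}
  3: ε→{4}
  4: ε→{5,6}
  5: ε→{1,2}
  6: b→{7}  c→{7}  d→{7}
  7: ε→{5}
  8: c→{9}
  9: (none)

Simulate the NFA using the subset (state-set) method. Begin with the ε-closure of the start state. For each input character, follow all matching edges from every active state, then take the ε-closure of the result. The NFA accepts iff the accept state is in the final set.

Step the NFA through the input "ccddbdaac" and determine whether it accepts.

Answer: REJECT

Trace:
start: ε-closure({0}) = {0,1,2,8}
'c' @ 1: {9}  ✓accept
'c' @ 2: {}  — state set empty
rest 'ddbdaac' ignored (set empty)
end set {} — state 9 not in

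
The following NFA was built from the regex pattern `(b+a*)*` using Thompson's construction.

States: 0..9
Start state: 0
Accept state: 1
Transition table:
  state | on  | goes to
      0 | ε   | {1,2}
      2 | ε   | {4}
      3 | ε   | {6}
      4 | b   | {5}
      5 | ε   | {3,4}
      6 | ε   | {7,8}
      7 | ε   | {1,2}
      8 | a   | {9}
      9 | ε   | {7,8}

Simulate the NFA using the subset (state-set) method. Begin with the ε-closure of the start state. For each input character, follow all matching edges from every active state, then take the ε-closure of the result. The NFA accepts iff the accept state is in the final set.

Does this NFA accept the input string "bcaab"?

Answer: REJECT

Trace:
S₀ = ε-closure({0}) = {0,1,2,4}
'b' @ 1: {1,2,3,4,5,6,7,8}  [accepting]
'c' @ 2: {}  — dead — no transitions
rest 'aab' ignored (set empty)
end set {} — state 1 not in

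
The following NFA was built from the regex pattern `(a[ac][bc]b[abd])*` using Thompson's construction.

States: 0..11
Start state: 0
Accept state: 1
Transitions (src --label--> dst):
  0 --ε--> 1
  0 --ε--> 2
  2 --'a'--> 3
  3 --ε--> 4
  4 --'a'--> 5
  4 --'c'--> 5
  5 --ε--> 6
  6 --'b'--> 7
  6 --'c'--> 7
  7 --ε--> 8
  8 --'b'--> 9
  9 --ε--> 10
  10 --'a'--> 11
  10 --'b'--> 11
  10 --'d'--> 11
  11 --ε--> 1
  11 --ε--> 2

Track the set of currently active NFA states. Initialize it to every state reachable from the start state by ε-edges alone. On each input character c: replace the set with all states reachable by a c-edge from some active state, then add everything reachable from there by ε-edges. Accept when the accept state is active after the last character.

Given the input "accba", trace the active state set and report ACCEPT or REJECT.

initial (ε-close {0}): {0,1,2}
'a' @ 1: {3,4}
'c' @ 2: {5,6}
'c' @ 3: {7,8}
'b' @ 4: {9,10}
'a' @ 5: {1,2,11}  [accepting]
end set {1,2,11} — state 1 in

Answer: ACCEPT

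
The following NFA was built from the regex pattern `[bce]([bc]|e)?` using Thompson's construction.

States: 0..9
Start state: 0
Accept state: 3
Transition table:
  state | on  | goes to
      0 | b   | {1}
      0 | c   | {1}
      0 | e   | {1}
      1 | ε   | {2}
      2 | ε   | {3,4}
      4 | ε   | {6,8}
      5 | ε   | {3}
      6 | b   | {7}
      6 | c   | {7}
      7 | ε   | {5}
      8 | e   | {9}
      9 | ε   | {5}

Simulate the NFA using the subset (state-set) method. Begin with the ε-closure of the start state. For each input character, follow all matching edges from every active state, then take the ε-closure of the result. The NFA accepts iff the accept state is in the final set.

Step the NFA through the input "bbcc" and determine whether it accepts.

start: ε-closure({0}) = {0}
'b' @ 1: {1,2,3,4,6,8}  (accept∈set)
'b' @ 2: {3,5,7}  (accept∈set)
'c' @ 3: {}  — dead — no transitions
rest 'c' ignored (set empty)
final: {}; accept 3 not in set

Answer: REJECT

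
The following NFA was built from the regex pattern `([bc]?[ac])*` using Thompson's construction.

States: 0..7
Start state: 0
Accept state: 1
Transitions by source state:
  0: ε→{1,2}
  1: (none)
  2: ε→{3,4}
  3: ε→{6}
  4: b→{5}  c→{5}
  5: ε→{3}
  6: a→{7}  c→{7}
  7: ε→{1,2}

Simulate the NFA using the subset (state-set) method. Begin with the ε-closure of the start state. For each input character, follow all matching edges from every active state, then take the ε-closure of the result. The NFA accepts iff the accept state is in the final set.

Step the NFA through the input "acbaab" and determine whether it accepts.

Answer: REJECT

Trace:
S₀ = ε-closure({0}) = {0,1,2,3,4,6}
'a' @ 1: {1,2,3,4,6,7}  ✓accept
'c' @ 2: {1,2,3,4,5,6,7}  ✓accept
'b' @ 3: {3,5,6}
'a' @ 4: {1,2,3,4,6,7}  ✓accept
'a' @ 5: {1,2,3,4,6,7}  ✓accept
'b' @ 6: {3,5,6}
final: {3,5,6}; accept 1 not in set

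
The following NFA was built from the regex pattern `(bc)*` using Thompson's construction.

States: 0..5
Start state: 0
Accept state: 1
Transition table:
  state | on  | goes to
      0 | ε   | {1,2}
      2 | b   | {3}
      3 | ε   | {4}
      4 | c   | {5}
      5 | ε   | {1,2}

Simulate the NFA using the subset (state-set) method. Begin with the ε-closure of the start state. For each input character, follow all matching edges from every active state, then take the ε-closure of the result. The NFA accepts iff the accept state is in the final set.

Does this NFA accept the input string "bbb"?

initial (ε-close {0}): {0,1,2}
'b' @ 1: {3,4}
'b' @ 2: {}  — no active states
rest 'b' ignored (set empty)
final: {}; accept 1 not in set

Answer: REJECT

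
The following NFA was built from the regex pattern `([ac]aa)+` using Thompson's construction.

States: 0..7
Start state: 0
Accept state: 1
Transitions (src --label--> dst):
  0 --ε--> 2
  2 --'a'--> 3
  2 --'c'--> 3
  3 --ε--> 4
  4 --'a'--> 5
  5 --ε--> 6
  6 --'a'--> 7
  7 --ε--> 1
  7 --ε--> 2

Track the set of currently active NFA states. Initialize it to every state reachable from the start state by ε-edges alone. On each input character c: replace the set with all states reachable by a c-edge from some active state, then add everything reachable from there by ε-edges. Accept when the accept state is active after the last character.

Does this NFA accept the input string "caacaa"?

start: ε-closure({0}) = {0,2}
'c' @ 1: {3,4}
'a' @ 2: {5,6}
'a' @ 3: {1,2,7}  [accepting]
'c' @ 4: {3,4}
'a' @ 5: {5,6}
'a' @ 6: {1,2,7}  [accepting]
final: {1,2,7}; accept 1 in set

Answer: ACCEPT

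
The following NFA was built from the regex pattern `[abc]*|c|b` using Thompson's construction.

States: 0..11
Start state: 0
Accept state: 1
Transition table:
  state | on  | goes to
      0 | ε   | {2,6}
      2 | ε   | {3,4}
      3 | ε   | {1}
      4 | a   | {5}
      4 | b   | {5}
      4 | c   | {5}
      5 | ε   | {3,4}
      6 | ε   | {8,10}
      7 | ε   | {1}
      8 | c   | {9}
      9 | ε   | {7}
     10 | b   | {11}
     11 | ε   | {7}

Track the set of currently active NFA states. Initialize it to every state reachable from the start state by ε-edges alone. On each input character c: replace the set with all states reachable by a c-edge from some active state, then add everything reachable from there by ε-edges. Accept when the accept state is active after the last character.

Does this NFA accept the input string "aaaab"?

start: ε-closure({0}) = {0,1,2,3,4,6,8,10}
'a' @ 1: {1,3,4,5}  (accept∈set)
'a' @ 2: {1,3,4,5}  (accept∈set)
'a' @ 3: {1,3,4,5}  (accept∈set)
'a' @ 4: {1,3,4,5}  (accept∈set)
'b' @ 5: {1,3,4,5}  (accept∈set)
final: {1,3,4,5}; accept 1 in set

Answer: ACCEPT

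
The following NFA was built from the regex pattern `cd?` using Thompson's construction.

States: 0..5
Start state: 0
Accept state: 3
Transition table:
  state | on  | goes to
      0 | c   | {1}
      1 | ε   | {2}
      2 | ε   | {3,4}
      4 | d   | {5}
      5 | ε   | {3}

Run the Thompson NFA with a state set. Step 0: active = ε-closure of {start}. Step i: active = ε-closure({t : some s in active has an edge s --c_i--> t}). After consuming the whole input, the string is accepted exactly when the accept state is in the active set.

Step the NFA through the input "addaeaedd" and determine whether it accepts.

Answer: REJECT

Steps:
S₀ = ε-closure({0}) = {0}
'a' @ 1: {}  — state set empty
rest 'ddaeaedd' ignored (set empty)
after full input: {}  (accept=3 not in)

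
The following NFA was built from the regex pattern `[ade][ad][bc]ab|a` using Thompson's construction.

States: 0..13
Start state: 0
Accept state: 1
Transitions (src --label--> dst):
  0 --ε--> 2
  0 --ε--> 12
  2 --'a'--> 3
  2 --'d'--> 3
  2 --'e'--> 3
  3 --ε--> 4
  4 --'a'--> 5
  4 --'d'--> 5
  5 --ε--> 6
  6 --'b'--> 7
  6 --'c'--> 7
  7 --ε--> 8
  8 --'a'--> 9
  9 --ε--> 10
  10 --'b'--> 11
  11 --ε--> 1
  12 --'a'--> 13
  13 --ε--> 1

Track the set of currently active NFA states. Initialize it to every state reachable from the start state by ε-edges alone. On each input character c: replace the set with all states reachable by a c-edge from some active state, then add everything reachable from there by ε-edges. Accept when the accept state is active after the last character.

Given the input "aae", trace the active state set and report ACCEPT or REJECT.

initial (ε-close {0}): {0,2,12}
'a' @ 1: {1,3,4,13}  [accepting]
'a' @ 2: {5,6}
'e' @ 3: {}  — state set empty
final: {}; accept 1 not in set

Answer: REJECT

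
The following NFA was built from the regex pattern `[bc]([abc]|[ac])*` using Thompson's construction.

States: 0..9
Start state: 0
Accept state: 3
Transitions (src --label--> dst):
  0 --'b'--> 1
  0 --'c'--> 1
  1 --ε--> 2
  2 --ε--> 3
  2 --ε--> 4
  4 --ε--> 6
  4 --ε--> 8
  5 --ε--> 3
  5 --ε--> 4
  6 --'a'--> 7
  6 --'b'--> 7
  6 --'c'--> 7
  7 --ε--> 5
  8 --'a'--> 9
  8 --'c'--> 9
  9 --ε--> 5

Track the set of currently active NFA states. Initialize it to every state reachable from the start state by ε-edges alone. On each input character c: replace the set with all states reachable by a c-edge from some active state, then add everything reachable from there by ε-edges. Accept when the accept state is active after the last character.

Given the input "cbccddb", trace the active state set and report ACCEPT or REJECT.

Answer: REJECT

Steps:
initial (ε-close {0}): {0}
'c' @ 1: {1,2,3,4,6,8}  (accept∈set)
'b' @ 2: {3,4,5,6,7,8}  (accept∈set)
'c' @ 3: {3,4,5,6,7,8,9}  (accept∈set)
'c' @ 4: {3,4,5,6,7,8,9}  (accept∈set)
'd' @ 5: {}  — state set empty
rest 'db' ignored (set empty)
end set {} — state 3 not in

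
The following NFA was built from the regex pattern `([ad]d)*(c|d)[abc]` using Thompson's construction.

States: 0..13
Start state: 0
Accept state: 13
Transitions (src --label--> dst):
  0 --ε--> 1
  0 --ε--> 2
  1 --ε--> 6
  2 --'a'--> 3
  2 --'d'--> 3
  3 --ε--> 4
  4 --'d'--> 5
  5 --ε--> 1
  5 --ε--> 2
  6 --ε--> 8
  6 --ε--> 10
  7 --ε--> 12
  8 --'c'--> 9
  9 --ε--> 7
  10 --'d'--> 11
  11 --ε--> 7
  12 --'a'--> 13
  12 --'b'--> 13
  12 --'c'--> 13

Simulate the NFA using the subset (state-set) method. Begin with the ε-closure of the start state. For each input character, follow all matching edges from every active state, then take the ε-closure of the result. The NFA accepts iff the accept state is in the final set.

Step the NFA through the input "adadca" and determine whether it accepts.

Answer: ACCEPT

Derivation:
S₀ = ε-closure({0}) = {0,1,2,6,8,10}
'a' @ 1: {3,4}
'd' @ 2: {1,2,5,6,8,10}
'a' @ 3: {3,4}
'd' @ 4: {1,2,5,6,8,10}
'c' @ 5: {7,9,12}
'a' @ 6: {13}  [accepting]
final: {13}; accept 13 in set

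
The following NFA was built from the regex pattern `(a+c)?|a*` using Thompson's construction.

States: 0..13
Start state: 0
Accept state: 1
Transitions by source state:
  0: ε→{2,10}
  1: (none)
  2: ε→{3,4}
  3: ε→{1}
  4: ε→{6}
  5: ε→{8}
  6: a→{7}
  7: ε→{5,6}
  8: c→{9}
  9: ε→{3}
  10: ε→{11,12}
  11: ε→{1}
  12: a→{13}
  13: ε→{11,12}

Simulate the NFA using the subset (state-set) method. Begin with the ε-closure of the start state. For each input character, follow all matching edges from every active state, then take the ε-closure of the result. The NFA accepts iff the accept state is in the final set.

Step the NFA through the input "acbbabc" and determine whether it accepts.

Answer: REJECT

Trace:
start: ε-closure({0}) = {0,1,2,3,4,6,10,11,12}
'a' @ 1: {1,5,6,7,8,11,12,13}  [accepting]
'c' @ 2: {1,3,9}  [accepting]
'b' @ 3: {}  — dead — no transitions
rest 'babc' ignored (set empty)
end set {} — state 1 not in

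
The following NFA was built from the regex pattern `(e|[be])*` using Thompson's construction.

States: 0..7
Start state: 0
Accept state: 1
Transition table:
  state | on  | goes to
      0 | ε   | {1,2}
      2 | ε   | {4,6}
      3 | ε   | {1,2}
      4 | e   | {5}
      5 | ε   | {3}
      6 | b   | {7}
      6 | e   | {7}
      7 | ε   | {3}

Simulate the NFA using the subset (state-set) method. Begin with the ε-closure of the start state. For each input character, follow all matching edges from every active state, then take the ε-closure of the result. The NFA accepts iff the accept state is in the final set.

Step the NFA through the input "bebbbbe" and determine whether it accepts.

initial (ε-close {0}): {0,1,2,4,6}
'b' @ 1: {1,2,3,4,6,7}  (accept∈set)
'e' @ 2: {1,2,3,4,5,6,7}  (accept∈set)
'b' @ 3: {1,2,3,4,6,7}  (accept∈set)
'b' @ 4: {1,2,3,4,6,7}  (accept∈set)
'b' @ 5: {1,2,3,4,6,7}  (accept∈set)
'b' @ 6: {1,2,3,4,6,7}  (accept∈set)
'e' @ 7: {1,2,3,4,5,6,7}  (accept∈set)
after full input: {1,2,3,4,5,6,7}  (accept=1 in)

Answer: ACCEPT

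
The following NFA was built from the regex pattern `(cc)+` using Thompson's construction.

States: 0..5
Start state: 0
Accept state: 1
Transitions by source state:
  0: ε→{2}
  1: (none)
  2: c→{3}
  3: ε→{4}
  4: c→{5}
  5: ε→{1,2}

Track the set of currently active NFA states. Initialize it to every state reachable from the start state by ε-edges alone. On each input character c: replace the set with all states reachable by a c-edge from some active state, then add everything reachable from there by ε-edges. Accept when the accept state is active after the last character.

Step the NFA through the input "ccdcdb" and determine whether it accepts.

initial (ε-close {0}): {0,2}
'c' @ 1: {3,4}
'c' @ 2: {1,2,5}  (accept∈set)
'd' @ 3: {}  — dead — no transitions
rest 'cdb' ignored (set empty)
after full input: {}  (accept=1 not in)

Answer: REJECT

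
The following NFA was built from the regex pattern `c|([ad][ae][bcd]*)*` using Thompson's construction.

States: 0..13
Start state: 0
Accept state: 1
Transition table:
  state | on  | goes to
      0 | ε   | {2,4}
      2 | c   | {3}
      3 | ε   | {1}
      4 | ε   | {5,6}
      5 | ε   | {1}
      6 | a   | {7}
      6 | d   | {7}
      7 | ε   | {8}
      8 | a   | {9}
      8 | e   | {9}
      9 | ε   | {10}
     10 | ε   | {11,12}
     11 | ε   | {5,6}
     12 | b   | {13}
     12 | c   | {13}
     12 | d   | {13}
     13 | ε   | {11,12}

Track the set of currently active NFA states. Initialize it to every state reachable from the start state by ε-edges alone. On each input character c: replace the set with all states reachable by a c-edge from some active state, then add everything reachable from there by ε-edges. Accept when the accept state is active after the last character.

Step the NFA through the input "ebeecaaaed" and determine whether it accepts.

initial (ε-close {0}): {0,1,2,4,5,6}
'e' @ 1: {}  — no active states
rest 'beecaaaed' ignored (set empty)
after full input: {}  (accept=1 not in)

Answer: REJECT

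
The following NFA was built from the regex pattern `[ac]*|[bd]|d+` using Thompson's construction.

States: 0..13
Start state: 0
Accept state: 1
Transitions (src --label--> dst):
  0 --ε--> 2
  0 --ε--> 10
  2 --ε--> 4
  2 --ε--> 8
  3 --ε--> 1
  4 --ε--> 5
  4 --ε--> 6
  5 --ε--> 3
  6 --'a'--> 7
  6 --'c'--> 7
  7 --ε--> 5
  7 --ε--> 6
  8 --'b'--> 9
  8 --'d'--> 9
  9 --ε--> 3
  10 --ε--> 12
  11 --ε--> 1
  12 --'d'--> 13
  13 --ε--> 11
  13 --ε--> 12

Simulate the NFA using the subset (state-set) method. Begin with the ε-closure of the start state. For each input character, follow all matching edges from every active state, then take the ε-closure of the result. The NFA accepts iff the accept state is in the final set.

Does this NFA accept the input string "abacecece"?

Answer: REJECT

Steps:
start: ε-closure({0}) = {0,1,2,3,4,5,6,8,10,12}
'a' @ 1: {1,3,5,6,7}  (accept∈set)
'b' @ 2: {}  — state set empty
rest 'acecece' ignored (set empty)
after full input: {}  (accept=1 not in)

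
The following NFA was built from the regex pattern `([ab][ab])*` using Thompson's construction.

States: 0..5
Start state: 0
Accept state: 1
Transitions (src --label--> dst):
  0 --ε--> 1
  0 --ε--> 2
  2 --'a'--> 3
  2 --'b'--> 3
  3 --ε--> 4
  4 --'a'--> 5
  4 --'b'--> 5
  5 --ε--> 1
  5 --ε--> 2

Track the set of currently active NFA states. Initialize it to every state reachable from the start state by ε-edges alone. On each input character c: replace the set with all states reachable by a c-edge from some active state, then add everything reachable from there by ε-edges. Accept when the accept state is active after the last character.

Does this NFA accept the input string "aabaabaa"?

Answer: ACCEPT

Trace:
S₀ = ε-closure({0}) = {0,1,2}
'a' @ 1: {3,4}
'a' @ 2: {1,2,5}  (accept∈set)
'b' @ 3: {3,4}
'a' @ 4: {1,2,5}  (accept∈set)
'a' @ 5: {3,4}
'b' @ 6: {1,2,5}  (accept∈set)
'a' @ 7: {3,4}
'a' @ 8: {1,2,5}  (accept∈set)
end set {1,2,5} — state 1 in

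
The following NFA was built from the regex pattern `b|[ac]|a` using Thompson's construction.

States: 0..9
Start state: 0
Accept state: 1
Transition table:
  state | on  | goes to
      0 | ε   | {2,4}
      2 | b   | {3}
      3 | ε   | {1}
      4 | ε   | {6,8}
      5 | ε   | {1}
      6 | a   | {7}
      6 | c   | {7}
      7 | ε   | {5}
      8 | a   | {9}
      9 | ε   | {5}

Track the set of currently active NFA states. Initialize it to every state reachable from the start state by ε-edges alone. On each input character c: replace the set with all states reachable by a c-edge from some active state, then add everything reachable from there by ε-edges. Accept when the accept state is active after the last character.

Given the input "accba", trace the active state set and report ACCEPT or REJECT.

Answer: REJECT

Trace:
S₀ = ε-closure({0}) = {0,2,4,6,8}
'a' @ 1: {1,5,7,9}  [accepting]
'c' @ 2: {}  — dead — no transitions
rest 'cba' ignored (set empty)
after full input: {}  (accept=1 not in)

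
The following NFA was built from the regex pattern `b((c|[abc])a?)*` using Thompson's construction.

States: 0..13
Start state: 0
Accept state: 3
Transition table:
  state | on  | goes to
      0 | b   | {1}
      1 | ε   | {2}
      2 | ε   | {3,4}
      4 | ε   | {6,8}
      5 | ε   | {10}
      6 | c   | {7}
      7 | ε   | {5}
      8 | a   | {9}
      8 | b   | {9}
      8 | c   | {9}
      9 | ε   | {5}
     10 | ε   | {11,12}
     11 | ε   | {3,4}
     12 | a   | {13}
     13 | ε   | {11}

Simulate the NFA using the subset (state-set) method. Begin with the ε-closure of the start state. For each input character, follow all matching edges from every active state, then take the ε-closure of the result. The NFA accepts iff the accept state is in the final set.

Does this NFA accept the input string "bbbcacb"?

start: ε-closure({0}) = {0}
'b' @ 1: {1,2,3,4,6,8}  (accept∈set)
'b' @ 2: {3,4,5,6,8,9,10,11,12}  (accept∈set)
'b' @ 3: {3,4,5,6,8,9,10,11,12}  (accept∈set)
'c' @ 4: {3,4,5,6,7,8,9,10,11,12}  (accept∈set)
'a' @ 5: {3,4,5,6,8,9,10,11,12,13}  (accept∈set)
'c' @ 6: {3,4,5,6,7,8,9,10,11,12}  (accept∈set)
'b' @ 7: {3,4,5,6,8,9,10,11,12}  (accept∈set)
after full input: {3,4,5,6,8,9,10,11,12}  (accept=3 in)

Answer: ACCEPT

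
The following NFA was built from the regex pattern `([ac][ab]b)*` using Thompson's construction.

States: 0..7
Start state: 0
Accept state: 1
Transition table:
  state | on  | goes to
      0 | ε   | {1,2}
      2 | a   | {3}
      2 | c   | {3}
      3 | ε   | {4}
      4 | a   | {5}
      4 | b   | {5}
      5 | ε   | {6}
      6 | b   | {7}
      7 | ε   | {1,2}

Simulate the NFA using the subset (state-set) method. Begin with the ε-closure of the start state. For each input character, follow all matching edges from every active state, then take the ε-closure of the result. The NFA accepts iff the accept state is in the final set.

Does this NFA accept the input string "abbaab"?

start: ε-closure({0}) = {0,1,2}
'a' @ 1: {3,4}
'b' @ 2: {5,6}
'b' @ 3: {1,2,7}  (accept∈set)
'a' @ 4: {3,4}
'a' @ 5: {5,6}
'b' @ 6: {1,2,7}  (accept∈set)
final: {1,2,7}; accept 1 in set

Answer: ACCEPT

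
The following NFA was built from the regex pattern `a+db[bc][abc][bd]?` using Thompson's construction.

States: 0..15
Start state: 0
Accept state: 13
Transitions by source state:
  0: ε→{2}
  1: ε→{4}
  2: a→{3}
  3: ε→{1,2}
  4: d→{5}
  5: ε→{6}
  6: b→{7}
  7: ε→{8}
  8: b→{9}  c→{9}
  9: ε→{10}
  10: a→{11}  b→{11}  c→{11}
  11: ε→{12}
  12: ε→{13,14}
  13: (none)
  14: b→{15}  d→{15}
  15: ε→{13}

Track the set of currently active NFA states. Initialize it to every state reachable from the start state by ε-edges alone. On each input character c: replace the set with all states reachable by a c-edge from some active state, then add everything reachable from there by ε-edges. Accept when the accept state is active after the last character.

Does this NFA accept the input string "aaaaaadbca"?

initial (ε-close {0}): {0,2}
'a' @ 1: {1,2,3,4}
'a' @ 2: {1,2,3,4}
'a' @ 3: {1,2,3,4}
'a' @ 4: {1,2,3,4}
'a' @ 5: {1,2,3,4}
'a' @ 6: {1,2,3,4}
'd' @ 7: {5,6}
'b' @ 8: {7,8}
'c' @ 9: {9,10}
'a' @ 10: {11,12,13,14}  ✓accept
final: {11,12,13,14}; accept 13 in set

Answer: ACCEPT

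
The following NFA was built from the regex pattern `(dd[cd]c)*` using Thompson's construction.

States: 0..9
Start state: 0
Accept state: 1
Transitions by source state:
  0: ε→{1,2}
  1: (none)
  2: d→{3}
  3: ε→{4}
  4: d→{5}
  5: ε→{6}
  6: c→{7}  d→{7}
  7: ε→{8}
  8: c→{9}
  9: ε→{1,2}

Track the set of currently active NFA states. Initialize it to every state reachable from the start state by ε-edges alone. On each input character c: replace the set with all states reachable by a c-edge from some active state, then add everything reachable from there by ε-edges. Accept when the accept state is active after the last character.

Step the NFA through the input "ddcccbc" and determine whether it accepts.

Answer: REJECT

Derivation:
initial (ε-close {0}): {0,1,2}
'd' @ 1: {3,4}
'd' @ 2: {5,6}
'c' @ 3: {7,8}
'c' @ 4: {1,2,9}  [accepting]
'c' @ 5: {}  — no active states
rest 'bc' ignored (set empty)
final: {}; accept 1 not in set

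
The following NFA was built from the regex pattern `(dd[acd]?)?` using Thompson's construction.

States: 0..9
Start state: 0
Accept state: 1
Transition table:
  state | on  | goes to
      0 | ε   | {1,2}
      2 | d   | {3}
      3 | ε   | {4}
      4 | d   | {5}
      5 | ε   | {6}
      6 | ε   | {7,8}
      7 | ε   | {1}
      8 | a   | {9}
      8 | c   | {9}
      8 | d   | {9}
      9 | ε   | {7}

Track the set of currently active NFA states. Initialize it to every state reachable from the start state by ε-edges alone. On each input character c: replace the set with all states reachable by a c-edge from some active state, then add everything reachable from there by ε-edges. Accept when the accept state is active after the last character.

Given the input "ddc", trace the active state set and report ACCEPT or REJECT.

Answer: ACCEPT

Derivation:
initial (ε-close {0}): {0,1,2}
'd' @ 1: {3,4}
'd' @ 2: {1,5,6,7,8}  [accepting]
'c' @ 3: {1,7,9}  [accepting]
after full input: {1,7,9}  (accept=1 in)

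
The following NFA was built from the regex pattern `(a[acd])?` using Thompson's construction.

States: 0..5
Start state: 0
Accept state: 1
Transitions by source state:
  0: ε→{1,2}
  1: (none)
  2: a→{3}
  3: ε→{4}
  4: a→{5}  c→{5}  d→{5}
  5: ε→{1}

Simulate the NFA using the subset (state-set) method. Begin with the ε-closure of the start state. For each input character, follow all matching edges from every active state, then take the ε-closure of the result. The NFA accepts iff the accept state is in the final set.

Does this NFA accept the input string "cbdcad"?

Answer: REJECT

Steps:
start: ε-closure({0}) = {0,1,2}
'c' @ 1: {}  — dead — no transitions
rest 'bdcad' ignored (set empty)
final: {}; accept 1 not in set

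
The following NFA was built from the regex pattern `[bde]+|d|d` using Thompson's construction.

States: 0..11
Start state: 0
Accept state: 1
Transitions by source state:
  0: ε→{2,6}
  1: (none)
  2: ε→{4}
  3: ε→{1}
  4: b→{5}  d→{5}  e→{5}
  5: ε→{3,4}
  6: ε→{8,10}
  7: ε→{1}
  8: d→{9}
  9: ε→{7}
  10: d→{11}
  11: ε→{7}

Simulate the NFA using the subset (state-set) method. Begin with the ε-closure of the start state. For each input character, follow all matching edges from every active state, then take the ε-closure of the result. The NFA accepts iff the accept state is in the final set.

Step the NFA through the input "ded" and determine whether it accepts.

S₀ = ε-closure({0}) = {0,2,4,6,8,10}
'd' @ 1: {1,3,4,5,7,9,11}  (accept∈set)
'e' @ 2: {1,3,4,5}  (accept∈set)
'd' @ 3: {1,3,4,5}  (accept∈set)
after full input: {1,3,4,5}  (accept=1 in)

Answer: ACCEPT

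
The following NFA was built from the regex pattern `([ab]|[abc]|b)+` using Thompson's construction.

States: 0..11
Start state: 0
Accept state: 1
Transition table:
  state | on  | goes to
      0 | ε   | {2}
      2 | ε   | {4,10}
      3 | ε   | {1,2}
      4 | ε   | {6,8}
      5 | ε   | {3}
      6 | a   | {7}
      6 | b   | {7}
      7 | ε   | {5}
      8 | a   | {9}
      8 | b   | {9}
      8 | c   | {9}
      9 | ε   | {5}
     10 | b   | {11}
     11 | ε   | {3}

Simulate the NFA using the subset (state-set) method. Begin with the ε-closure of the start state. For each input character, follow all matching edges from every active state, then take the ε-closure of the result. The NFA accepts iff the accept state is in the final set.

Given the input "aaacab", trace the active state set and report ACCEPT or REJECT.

Answer: ACCEPT

Derivation:
initial (ε-close {0}): {0,2,4,6,8,10}
'a' @ 1: {1,2,3,4,5,6,7,8,9,10}  [accepting]
'a' @ 2: {1,2,3,4,5,6,7,8,9,10}  [accepting]
'a' @ 3: {1,2,3,4,5,6,7,8,9,10}  [accepting]
'c' @ 4: {1,2,3,4,5,6,8,9,10}  [accepting]
'a' @ 5: {1,2,3,4,5,6,7,8,9,10}  [accepting]
'b' @ 6: {1,2,3,4,5,6,7,8,9,10,11}  [accepting]
end set {1,2,3,4,5,6,7,8,9,10,11} — state 1 in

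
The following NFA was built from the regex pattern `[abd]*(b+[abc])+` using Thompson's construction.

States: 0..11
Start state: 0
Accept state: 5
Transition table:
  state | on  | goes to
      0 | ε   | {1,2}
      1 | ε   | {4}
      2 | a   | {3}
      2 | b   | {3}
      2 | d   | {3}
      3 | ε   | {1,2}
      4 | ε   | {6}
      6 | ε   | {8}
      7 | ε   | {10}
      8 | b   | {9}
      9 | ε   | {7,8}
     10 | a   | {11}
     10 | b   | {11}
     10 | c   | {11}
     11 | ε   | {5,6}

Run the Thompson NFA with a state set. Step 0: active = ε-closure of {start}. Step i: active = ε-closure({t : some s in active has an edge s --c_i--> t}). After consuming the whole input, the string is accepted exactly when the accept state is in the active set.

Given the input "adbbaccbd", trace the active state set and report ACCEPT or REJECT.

initial (ε-close {0}): {0,1,2,4,6,8}
'a' @ 1: {1,2,3,4,6,8}
'd' @ 2: {1,2,3,4,6,8}
'b' @ 3: {1,2,3,4,6,7,8,9,10}
'b' @ 4: {1,2,3,4,5,6,7,8,9,10,11}  [accepting]
'a' @ 5: {1,2,3,4,5,6,8,11}  [accepting]
'c' @ 6: {}  — no active states
rest 'cbd' ignored (set empty)
end set {} — state 5 not in

Answer: REJECT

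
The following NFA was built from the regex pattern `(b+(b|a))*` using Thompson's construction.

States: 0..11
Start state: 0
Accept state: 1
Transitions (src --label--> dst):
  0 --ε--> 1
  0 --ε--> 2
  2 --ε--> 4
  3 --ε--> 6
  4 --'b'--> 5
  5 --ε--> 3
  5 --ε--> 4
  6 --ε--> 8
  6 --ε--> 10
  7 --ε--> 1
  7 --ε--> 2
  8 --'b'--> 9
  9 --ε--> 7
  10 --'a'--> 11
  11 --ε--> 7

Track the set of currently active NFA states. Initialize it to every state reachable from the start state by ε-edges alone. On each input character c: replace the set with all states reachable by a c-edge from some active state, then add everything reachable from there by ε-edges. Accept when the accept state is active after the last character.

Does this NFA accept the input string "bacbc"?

initial (ε-close {0}): {0,1,2,4}
'b' @ 1: {3,4,5,6,8,10}
'a' @ 2: {1,2,4,7,11}  ✓accept
'c' @ 3: {}  — state set empty
rest 'bc' ignored (set empty)
final: {}; accept 1 not in set

Answer: REJECT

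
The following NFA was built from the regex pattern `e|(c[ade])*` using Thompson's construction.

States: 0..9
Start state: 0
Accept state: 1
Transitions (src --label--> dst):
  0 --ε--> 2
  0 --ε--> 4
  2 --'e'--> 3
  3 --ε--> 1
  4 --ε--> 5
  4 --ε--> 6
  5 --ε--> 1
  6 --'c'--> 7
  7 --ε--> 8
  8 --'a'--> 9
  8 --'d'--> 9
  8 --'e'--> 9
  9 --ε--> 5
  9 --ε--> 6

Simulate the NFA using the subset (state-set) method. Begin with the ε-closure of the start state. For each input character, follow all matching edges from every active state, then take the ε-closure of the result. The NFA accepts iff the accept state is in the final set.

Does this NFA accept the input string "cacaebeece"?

Answer: REJECT

Derivation:
start: ε-closure({0}) = {0,1,2,4,5,6}
'c' @ 1: {7,8}
'a' @ 2: {1,5,6,9}  [accepting]
'c' @ 3: {7,8}
'a' @ 4: {1,5,6,9}  [accepting]
'e' @ 5: {}  — state set empty
rest 'beece' ignored (set empty)
final: {}; accept 1 not in set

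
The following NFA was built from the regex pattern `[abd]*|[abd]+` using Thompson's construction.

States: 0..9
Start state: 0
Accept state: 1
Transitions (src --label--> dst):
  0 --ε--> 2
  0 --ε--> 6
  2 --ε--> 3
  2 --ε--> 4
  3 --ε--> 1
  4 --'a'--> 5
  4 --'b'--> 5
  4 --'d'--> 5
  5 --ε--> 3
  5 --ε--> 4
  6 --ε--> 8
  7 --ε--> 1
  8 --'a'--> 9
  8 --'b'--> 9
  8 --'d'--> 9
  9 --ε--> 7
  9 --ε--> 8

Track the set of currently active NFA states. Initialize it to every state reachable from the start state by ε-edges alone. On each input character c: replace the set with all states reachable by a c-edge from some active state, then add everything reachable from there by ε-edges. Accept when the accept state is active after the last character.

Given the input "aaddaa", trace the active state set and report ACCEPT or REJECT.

start: ε-closure({0}) = {0,1,2,3,4,6,8}
'a' @ 1: {1,3,4,5,7,8,9}  (accept∈set)
'a' @ 2: {1,3,4,5,7,8,9}  (accept∈set)
'd' @ 3: {1,3,4,5,7,8,9}  (accept∈set)
'd' @ 4: {1,3,4,5,7,8,9}  (accept∈set)
'a' @ 5: {1,3,4,5,7,8,9}  (accept∈set)
'a' @ 6: {1,3,4,5,7,8,9}  (accept∈set)
end set {1,3,4,5,7,8,9} — state 1 in

Answer: ACCEPT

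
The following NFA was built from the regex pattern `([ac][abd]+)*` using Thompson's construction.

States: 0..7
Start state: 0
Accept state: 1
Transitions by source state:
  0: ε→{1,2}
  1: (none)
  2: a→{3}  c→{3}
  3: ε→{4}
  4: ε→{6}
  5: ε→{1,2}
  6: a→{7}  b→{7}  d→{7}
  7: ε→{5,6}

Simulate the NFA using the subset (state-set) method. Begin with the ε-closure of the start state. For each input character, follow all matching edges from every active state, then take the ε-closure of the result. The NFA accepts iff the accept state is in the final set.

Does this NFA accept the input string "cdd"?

Answer: ACCEPT

Trace:
initial (ε-close {0}): {0,1,2}
'c' @ 1: {3,4,6}
'd' @ 2: {1,2,5,6,7}  (accept∈set)
'd' @ 3: {1,2,5,6,7}  (accept∈set)
end set {1,2,5,6,7} — state 1 in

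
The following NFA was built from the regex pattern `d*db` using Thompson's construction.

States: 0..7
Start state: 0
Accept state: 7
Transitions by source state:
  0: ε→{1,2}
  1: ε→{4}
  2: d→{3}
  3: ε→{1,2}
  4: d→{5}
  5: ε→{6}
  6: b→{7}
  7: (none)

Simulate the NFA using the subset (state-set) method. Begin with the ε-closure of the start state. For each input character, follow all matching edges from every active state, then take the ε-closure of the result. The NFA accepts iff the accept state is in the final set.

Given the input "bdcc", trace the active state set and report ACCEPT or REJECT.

Answer: REJECT

Steps:
S₀ = ε-closure({0}) = {0,1,2,4}
'b' @ 1: {}  — dead — no transitions
rest 'dcc' ignored (set empty)
after full input: {}  (accept=7 not in)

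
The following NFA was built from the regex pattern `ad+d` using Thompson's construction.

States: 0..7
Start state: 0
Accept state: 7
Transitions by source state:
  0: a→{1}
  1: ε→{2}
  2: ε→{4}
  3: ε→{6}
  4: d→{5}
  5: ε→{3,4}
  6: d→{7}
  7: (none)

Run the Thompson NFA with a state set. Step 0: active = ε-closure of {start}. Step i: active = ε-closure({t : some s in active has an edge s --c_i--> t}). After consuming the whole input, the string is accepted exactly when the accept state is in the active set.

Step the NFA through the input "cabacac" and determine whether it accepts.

Answer: REJECT

Derivation:
initial (ε-close {0}): {0}
'c' @ 1: {}  — no active states
rest 'abacac' ignored (set empty)
final: {}; accept 7 not in set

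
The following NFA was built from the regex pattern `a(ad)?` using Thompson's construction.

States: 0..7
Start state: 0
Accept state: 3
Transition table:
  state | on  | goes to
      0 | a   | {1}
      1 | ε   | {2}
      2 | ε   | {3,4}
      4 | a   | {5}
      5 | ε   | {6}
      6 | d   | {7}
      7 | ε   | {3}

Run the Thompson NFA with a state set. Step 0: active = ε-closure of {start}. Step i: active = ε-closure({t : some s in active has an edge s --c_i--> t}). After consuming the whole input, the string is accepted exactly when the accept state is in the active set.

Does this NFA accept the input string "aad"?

initial (ε-close {0}): {0}
'a' @ 1: {1,2,3,4}  ✓accept
'a' @ 2: {5,6}
'd' @ 3: {3,7}  ✓accept
after full input: {3,7}  (accept=3 in)

Answer: ACCEPT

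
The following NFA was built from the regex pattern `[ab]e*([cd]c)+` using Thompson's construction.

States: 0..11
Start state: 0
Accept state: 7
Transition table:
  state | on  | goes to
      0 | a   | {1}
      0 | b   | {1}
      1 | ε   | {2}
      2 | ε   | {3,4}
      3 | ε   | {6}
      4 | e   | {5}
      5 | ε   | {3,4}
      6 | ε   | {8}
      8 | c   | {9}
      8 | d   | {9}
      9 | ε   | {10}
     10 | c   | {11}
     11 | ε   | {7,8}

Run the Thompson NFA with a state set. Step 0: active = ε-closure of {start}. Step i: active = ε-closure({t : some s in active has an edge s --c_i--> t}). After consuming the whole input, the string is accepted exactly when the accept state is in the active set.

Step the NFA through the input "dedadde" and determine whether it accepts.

Answer: REJECT

Trace:
start: ε-closure({0}) = {0}
'd' @ 1: {}  — no active states
rest 'edadde' ignored (set empty)
final: {}; accept 7 not in set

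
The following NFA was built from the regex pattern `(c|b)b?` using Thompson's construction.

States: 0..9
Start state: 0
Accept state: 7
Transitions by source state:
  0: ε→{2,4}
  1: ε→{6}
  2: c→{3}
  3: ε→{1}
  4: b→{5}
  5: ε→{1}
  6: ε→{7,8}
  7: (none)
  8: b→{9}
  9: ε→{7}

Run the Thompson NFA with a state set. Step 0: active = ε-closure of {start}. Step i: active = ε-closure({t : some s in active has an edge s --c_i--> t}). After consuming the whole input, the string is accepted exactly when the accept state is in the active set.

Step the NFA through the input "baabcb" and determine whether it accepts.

S₀ = ε-closure({0}) = {0,2,4}
'b' @ 1: {1,5,6,7,8}  (accept∈set)
'a' @ 2: {}  — state set empty
rest 'abcb' ignored (set empty)
end set {} — state 7 not in

Answer: REJECT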